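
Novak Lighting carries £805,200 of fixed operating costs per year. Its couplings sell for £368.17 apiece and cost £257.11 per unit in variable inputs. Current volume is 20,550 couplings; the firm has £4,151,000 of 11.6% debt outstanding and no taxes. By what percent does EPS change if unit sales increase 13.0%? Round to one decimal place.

+29.8%

Total contribution margin = 20,550 × £111.06 = £2,282,283.00.
Operating income = contribution − fixed costs = £2,282,283.00 − £805,200 = £1,477,083.00.
Interest = £481,516.00, so EBIT − I = £995,567.00.
DCL = total CM / (EBIT − I) = £2,282,283.00 / £995,567.00 = 2.2924.
%ΔEPS = DCL × %ΔSales = 2.2924 × +13.0% = +29.8%.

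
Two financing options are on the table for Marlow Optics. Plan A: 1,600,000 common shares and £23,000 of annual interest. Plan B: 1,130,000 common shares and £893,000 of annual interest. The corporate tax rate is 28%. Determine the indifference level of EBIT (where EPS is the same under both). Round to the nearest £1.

£2,984,702

Set EPS_A = EPS_B: (EBIT − £23,000)(1 − 0.28) ÷ 1,600,000 = (EBIT − £893,000)(1 − 0.28) ÷ 1,130,000.
The (1 − t) factor cancels: (EBIT − 23,000) × 1,130,000 = (EBIT − 893,000) × 1,600,000.
EBIT × (1,600,000 − 1,130,000) = 893,000 × 1,600,000 − 23,000 × 1,130,000 = 1,402,810,000,000, so EBIT = 1,402,810,000,000 ÷ 470,000 = 2,984,702.13.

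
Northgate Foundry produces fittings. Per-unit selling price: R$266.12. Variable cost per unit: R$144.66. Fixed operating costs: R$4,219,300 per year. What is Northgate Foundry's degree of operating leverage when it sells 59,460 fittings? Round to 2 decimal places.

2.41

Contribution at this volume is 59,460 × R$121.46 = R$7,222,011.60.
EBIT = R$7,222,011.60 − R$4,219,300 = R$3,002,711.60.
Degree of operating leverage = R$7,222,011.60 / R$3,002,711.60 = 2.4052.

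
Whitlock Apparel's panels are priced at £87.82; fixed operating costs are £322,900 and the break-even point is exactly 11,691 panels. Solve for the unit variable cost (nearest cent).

£60.20

At break-even, FC = Q × (P − VC), so P − VC = £322,900 ÷ 11,691 = £27.6195.
Hence VC = price − CM = £87.82 − £27.6195 = £60.20.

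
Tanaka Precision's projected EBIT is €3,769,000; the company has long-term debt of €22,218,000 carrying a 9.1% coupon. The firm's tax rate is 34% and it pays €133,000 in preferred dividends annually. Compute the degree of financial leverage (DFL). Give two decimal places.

2.44

Annual interest charges come to €2,021,838.00.
Pre-tax preferred-dividend burden = €133,000 ÷ (1 − 0.34) = €201,515.15.
DFL = EBIT ÷ [EBIT − I − D_p/(1−t)] = €3,769,000 ÷ [€3,769,000 − €2,021,838.00 − €201,515.15] = €3,769,000 ÷ €1,545,646.85 = 2.4385.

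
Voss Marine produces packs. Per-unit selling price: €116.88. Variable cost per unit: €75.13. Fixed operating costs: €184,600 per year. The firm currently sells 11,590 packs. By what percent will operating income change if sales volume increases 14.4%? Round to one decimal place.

At 11,590 units, contribution = 11,590 × €41.75 = €483,882.50.
Operating income = contribution − fixed costs = €483,882.50 − €184,600 = €299,282.50.
DOL = contribution ÷ EBIT = €483,882.50 ÷ €299,282.50 = 1.6168.
So EBIT moves 1.6168 × (+14.4%) = +23.3%.

+23.3%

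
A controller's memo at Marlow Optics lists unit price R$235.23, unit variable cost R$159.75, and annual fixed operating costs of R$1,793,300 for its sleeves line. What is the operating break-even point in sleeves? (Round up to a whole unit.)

Unit CM = price − variable cost = R$235.23 − R$159.75 = R$75.48.
Break-even Q = R$1,793,300 / R$75.48 = 23,758.61 → 23,759 sleeves.

23,759 sleeves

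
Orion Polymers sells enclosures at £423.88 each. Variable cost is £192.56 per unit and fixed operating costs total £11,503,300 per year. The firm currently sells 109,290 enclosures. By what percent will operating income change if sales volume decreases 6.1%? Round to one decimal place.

-11.2%

At 109,290 units, contribution = 109,290 × £231.32 = £25,280,962.80.
Subtracting fixed costs: EBIT = £25,280,962.80 − £11,503,300 = £13,777,662.80.
DOL = contribution ÷ EBIT = £25,280,962.80 ÷ £13,777,662.80 = 1.8349.
So EBIT moves 1.8349 × (-6.1%) = -11.2%.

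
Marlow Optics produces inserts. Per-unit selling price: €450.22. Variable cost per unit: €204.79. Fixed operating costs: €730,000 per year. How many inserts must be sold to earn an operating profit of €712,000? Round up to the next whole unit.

Unit CM = price − variable cost = €450.22 − €204.79 = €245.43.
Need Q such that Q × €245.43 − €730,000 = €712,000, i.e. Q = €1,442,000 / €245.43 = 5,875.40 → 5,876.

5,876 inserts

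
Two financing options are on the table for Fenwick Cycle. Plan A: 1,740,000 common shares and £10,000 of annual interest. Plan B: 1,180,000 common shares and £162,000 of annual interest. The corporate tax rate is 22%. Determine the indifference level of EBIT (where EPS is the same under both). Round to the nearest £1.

£482,286

At indifference, (EBIT − 10,000)(1 − t)/1,740,000 = (EBIT − 162,000)(1 − t)/1,180,000.
Cancelling (1 − t) and cross-multiplying: 1,180,000·(EBIT − 10,000) = 1,740,000·(EBIT − 162,000).
Solving, EBIT = (162,000·1,740,000 − 10,000·1,180,000) / (1,740,000 − 1,180,000) = 270,080,000,000 / 560,000 = 482,285.71.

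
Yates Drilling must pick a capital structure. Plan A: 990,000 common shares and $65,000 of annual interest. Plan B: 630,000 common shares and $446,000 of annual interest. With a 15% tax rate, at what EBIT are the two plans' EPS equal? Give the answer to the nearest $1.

$1,112,750

At indifference, (EBIT − 65,000)(1 − t)/990,000 = (EBIT − 446,000)(1 − t)/630,000.
The (1 − t) factor cancels: (EBIT − 65,000) × 630,000 = (EBIT − 446,000) × 990,000.
EBIT × (990,000 − 630,000) = 446,000 × 990,000 − 65,000 × 630,000 = 400,590,000,000, so EBIT = 400,590,000,000 ÷ 360,000 = 1,112,750.00.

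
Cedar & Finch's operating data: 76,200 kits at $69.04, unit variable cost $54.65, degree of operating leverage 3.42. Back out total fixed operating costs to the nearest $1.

Total contribution margin = 76,200 × $14.39 = $1,096,518.00.
Since DOL = CM ÷ EBIT, EBIT = $1,096,518.00 ÷ 3.42 = $320,619.30.
Fixed costs = CM − EBIT = $1,096,518.00 − $320,619.30 = $775,899.

$775,899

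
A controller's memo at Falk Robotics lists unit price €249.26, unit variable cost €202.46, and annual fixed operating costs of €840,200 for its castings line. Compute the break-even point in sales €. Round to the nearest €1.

CM per unit = €249.26 − €202.46 = €46.80; CM ratio = €46.80 / €249.26 = 0.1878.
Break-even revenue = fixed costs × price ÷ CM = €840,200 × €249.26 ÷ €46.80 = €4,474,963.

€4,474,963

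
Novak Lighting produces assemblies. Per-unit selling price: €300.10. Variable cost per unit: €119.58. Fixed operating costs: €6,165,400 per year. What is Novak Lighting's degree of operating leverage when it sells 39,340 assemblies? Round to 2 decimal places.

Total contribution margin = 39,340 × €180.52 = €7,101,656.80.
Subtracting fixed costs: EBIT = €7,101,656.80 − €6,165,400 = €936,256.80.
Degree of operating leverage = €7,101,656.80 / €936,256.80 = 7.5852.

7.59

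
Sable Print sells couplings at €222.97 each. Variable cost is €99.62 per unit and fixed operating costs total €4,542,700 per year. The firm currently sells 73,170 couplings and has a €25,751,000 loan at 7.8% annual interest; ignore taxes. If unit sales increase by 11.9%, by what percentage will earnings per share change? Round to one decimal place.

+43.4%

Total contribution margin = 73,170 × €123.35 = €9,025,519.50.
EBIT = €9,025,519.50 − €4,542,700 = €4,482,819.50.
Interest = €2,008,578.00, so EBIT − I = €2,474,241.50.
DCL = total CM / (EBIT − I) = €9,025,519.50 / €2,474,241.50 = 3.6478.
%ΔEPS = DCL × %ΔSales = 3.6478 × +11.9% = +43.4%.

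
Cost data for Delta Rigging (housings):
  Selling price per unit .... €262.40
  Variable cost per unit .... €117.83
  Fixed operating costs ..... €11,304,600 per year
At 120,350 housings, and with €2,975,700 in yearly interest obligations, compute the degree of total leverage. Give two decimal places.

Total contribution margin = 120,350 × €144.57 = €17,398,999.50.
Operating income = contribution − fixed costs = €17,398,999.50 − €11,304,600 = €6,094,399.50. Interest = €2,975,700.00.
DOL = €17,398,999.50 ÷ €6,094,399.50 = 2.8549; DFL = €6,094,399.50 ÷ €3,118,699.50 = 1.9541.
DCL = DOL × DFL = 2.8549 × 1.9541 = 5.5788.

5.58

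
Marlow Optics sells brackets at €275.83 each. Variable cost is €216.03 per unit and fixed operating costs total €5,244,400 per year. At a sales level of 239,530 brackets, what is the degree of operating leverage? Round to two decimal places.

1.58

Contribution at this volume is 239,530 × €59.80 = €14,323,894.00.
Operating income = contribution − fixed costs = €14,323,894.00 − €5,244,400 = €9,079,494.00.
Degree of operating leverage = €14,323,894.00 / €9,079,494.00 = 1.5776.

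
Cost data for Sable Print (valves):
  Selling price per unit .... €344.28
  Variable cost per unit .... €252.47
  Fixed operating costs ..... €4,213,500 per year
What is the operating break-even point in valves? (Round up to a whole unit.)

Unit CM = price − variable cost = €344.28 − €252.47 = €91.81.
Break-even volume = fixed costs ÷ CM per unit = €4,213,500 ÷ €91.81 = 45,893.69, so 45,894 valves.

45,894 valves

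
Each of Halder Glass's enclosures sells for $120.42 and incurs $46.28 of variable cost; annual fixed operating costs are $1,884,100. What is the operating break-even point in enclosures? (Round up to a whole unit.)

25,413 enclosures

Contribution margin per unit = $120.42 − $46.28 = $74.14.
Break-even Q = $1,884,100 / $74.14 = 25,412.73 → 25,413 enclosures.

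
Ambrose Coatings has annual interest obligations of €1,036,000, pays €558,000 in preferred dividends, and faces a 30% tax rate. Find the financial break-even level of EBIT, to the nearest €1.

Grossing the preferred dividend up to pre-tax terms: €558,000 / (1 − 0.30) = €797,142.86.
EPS = 0 when EBIT covers interest plus the pre-tax preferred burden: €1,036,000 + €797,142.86 = €1,833,142.86.

€1,833,143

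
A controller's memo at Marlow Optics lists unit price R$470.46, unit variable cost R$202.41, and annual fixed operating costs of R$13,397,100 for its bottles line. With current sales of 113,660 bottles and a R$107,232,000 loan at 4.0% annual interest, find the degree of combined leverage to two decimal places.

2.38

Contribution at this volume is 113,660 × R$268.05 = R$30,466,563.00.
EBIT = R$30,466,563.00 − R$13,397,100 = R$17,069,463.00. Interest = R$4,289,280.00, so EBIT − I = R$12,780,183.00.
Degree of total leverage = total CM / (EBIT − interest) = R$30,466,563.00 / R$12,780,183.00 = 2.3839.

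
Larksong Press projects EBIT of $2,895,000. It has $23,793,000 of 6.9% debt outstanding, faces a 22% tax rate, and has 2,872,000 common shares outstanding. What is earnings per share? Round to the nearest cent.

Interest = $1,641,717.00, so EBT = $2,895,000 − $1,641,717.00 = $1,253,283.00.
After tax at 22%: net income = $1,253,283.00 × 0.78 = $977,560.74.
Per share: $977,560.74 / 2,872,000 shares = $0.34.

$0.34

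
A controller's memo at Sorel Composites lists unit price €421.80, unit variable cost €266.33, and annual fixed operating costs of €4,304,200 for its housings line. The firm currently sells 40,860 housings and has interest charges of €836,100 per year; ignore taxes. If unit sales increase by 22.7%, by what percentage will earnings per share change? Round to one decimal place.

Total contribution margin = 40,860 × €155.47 = €6,352,504.20.
Operating income = contribution − fixed costs = €6,352,504.20 − €4,304,200 = €2,048,304.20.
After interest of €836,100.00, pre-tax earnings = €1,212,204.20.
DCL = total CM / (EBIT − I) = €6,352,504.20 / €1,212,204.20 = 5.2405.
%ΔEPS = DCL × %ΔSales = 5.2405 × +22.7% = +119.0%.

+119.0%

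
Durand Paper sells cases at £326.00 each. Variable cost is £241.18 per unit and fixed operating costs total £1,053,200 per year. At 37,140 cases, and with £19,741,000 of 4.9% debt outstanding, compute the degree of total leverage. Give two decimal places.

2.79

At 37,140 units, contribution = 37,140 × £84.82 = £3,150,214.80.
Subtracting fixed costs: EBIT = £3,150,214.80 − £1,053,200 = £2,097,014.80. Interest = £967,309.00.
DOL = £3,150,214.80 ÷ £2,097,014.80 = 1.5022; DFL = £2,097,014.80 ÷ £1,129,705.80 = 1.8562.
DCL = DOL × DFL = 1.5022 × 1.8562 = 2.7884.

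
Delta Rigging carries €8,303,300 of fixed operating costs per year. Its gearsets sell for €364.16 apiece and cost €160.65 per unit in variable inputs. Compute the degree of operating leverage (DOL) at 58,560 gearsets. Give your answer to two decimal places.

3.30

At 58,560 units, contribution = 58,560 × €203.51 = €11,917,545.60.
Subtracting fixed costs: EBIT = €11,917,545.60 − €8,303,300 = €3,614,245.60.
So DOL = total CM / EBIT = €11,917,545.60 / €3,614,245.60 = 3.2974.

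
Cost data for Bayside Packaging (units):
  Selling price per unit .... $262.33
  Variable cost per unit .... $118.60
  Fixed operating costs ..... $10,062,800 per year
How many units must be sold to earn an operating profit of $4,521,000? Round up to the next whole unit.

101,467 units

Unit CM = price − variable cost = $262.33 − $118.60 = $143.73.
Units = (FC + target) / CM = ($10,062,800 + $4,521,000) / $143.73 = 101,466.64, so 101,467 units.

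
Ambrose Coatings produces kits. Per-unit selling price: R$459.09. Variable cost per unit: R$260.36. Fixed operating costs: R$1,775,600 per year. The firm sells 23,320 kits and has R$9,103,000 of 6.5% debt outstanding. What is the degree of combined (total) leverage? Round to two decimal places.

Contribution at this volume is 23,320 × R$198.73 = R$4,634,383.60.
EBIT = R$4,634,383.60 − R$1,775,600 = R$2,858,783.60. Interest = R$591,695.00, so EBIT − I = R$2,267,088.60.
DCL = contribution ÷ (EBIT − I) = R$4,634,383.60 ÷ R$2,267,088.60 = 2.0442.

2.04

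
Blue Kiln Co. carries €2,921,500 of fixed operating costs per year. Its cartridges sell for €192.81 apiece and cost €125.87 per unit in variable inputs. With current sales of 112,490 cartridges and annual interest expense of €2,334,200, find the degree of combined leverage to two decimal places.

At 112,490 units, contribution = 112,490 × €66.94 = €7,530,080.60.
Subtracting fixed costs: EBIT = €7,530,080.60 − €2,921,500 = €4,608,580.60. Interest = €2,334,200.00, so EBIT − I = €2,274,380.60.
Degree of total leverage = total CM / (EBIT − interest) = €7,530,080.60 / €2,274,380.60 = 3.3108.

3.31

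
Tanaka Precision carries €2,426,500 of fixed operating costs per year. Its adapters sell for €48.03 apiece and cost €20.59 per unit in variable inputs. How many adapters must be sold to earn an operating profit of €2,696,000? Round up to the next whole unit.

Unit CM = price − variable cost = €48.03 − €20.59 = €27.44.
Required volume = (fixed costs + target profit) ÷ CM = (€2,426,500 + €2,696,000) ÷ €27.44 = 186,680.03, so 186,681 adapters.

186,681 adapters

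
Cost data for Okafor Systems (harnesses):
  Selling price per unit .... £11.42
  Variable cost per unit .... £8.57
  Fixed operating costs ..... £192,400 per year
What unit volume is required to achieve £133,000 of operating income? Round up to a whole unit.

Contribution margin per unit = £11.42 − £8.57 = £2.85.
Need Q such that Q × £2.85 − £192,400 = £133,000, i.e. Q = £325,400 / £2.85 = 114,175.44 → 114,176.

114,176 harnesses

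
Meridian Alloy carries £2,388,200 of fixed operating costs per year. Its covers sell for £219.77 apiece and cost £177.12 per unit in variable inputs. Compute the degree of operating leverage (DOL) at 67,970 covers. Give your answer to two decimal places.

Total contribution margin = 67,970 × £42.65 = £2,898,920.50.
Operating income = contribution − fixed costs = £2,898,920.50 − £2,388,200 = £510,720.50.
DOL = contribution ÷ EBIT = £2,898,920.50 ÷ £510,720.50 = 5.6761.

5.68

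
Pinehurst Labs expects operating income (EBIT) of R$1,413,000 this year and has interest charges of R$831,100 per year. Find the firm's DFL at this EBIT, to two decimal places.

Interest = R$831,100.00.
Degree of financial leverage = EBIT / (EBIT − interest) = R$1,413,000 / R$581,900.00 = 2.4283.

2.43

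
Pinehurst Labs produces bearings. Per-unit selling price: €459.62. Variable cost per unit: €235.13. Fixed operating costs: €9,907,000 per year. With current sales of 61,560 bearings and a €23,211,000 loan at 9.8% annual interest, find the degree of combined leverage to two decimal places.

8.44

At 61,560 units, contribution = 61,560 × €224.49 = €13,819,604.40.
Subtracting fixed costs: EBIT = €13,819,604.40 − €9,907,000 = €3,912,604.40. Interest = €2,274,678.00.
DOL = €13,819,604.40 ÷ €3,912,604.40 = 3.5321; DFL = €3,912,604.40 ÷ €1,637,926.40 = 2.3888.
Combined leverage = 3.5321 × 2.3888 = 8.4375.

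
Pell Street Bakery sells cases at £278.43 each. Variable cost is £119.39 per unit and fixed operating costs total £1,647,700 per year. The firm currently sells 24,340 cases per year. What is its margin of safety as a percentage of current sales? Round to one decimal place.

Unit CM = price − variable cost = £278.43 − £119.39 = £159.04. Break-even units = £1,647,700 ÷ £159.04 = 10,360.29; break-even revenue = 10,360.29 × £278.43 = £2,884,614.63.
Current sales = 24,340 × £278.43 = £6,776,986.20.
Margin of safety = (£6,776,986.20 − £2,884,614.63) ÷ £6,776,986.20 = 57.4%.

57.4%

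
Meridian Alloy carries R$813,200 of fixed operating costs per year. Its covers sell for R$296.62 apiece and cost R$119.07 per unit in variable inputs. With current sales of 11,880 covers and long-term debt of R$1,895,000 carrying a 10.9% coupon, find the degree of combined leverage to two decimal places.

1.94

At 11,880 units, contribution = 11,880 × R$177.55 = R$2,109,294.00.
Subtracting fixed costs: EBIT = R$2,109,294.00 − R$813,200 = R$1,296,094.00. Interest = R$206,555.00.
DOL = R$2,109,294.00 ÷ R$1,296,094.00 = 1.6274; DFL = R$1,296,094.00 ÷ R$1,089,539.00 = 1.1896.
Combined leverage = 1.6274 × 1.1896 = 1.9360.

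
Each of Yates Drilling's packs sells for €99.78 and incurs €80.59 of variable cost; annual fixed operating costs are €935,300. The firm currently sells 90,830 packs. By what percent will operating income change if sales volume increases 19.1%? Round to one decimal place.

Contribution at this volume is 90,830 × €19.19 = €1,743,027.70.
Operating income = contribution − fixed costs = €1,743,027.70 − €935,300 = €807,727.70.
So DOL = total CM / EBIT = €1,743,027.70 / €807,727.70 = 2.1579.
Operating income changes by 2.1579 × +19.1% = +41.2%.

+41.2%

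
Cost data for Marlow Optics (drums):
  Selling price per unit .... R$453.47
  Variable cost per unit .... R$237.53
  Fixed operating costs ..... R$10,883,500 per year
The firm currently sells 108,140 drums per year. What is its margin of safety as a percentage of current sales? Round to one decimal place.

53.4%

Contribution margin per unit = R$453.47 − R$237.53 = R$215.94. Break-even units = R$10,883,500 ÷ R$215.94 = 50,400.57; break-even revenue = 50,400.57 × R$453.47 = R$22,855,148.40.
Current sales = 108,140 × R$453.47 = R$49,038,245.80.
Margin of safety = (R$49,038,245.80 − R$22,855,148.40) ÷ R$49,038,245.80 = 53.4%.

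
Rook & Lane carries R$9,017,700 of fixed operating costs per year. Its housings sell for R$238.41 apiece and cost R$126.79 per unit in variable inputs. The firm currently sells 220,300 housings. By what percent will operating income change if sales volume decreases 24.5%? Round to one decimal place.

-38.7%

At 220,300 units, contribution = 220,300 × R$111.62 = R$24,589,886.00.
EBIT = R$24,589,886.00 − R$9,017,700 = R$15,572,186.00.
Degree of operating leverage = R$24,589,886.00 / R$15,572,186.00 = 1.5791.
%ΔEBIT = DOL × %ΔSales = 1.5791 × -24.5% = -38.7%.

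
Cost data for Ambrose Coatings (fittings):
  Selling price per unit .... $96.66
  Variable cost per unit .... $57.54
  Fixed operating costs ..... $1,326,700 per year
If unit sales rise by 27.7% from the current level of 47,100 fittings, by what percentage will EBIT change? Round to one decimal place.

+98.9%

Total contribution margin = 47,100 × $39.12 = $1,842,552.00.
EBIT = $1,842,552.00 − $1,326,700 = $515,852.00.
Degree of operating leverage = $1,842,552.00 / $515,852.00 = 3.5719.
So EBIT moves 3.5719 × (+27.7%) = +98.9%.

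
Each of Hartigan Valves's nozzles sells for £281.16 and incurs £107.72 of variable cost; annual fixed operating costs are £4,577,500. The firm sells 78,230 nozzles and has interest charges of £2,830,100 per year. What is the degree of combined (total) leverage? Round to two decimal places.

Total contribution margin = 78,230 × £173.44 = £13,568,211.20.
Operating income = contribution − fixed costs = £13,568,211.20 − £4,577,500 = £8,990,711.20. Interest = £2,830,100.00.
DOL = £13,568,211.20 ÷ £8,990,711.20 = 1.5091; DFL = £8,990,711.20 ÷ £6,160,611.20 = 1.4594.
DCL = DOL × DFL = 1.5091 × 1.4594 = 2.2024.

2.20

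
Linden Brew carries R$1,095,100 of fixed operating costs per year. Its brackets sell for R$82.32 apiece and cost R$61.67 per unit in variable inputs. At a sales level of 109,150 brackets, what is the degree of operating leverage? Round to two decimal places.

1.94

Contribution at this volume is 109,150 × R$20.65 = R$2,253,947.50.
Operating income = contribution − fixed costs = R$2,253,947.50 − R$1,095,100 = R$1,158,847.50.
So DOL = total CM / EBIT = R$2,253,947.50 / R$1,158,847.50 = 1.9450.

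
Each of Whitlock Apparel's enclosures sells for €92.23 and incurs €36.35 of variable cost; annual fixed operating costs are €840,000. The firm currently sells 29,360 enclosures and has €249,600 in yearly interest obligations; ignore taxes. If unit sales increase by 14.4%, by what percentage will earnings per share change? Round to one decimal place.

+42.9%

Contribution at this volume is 29,360 × €55.88 = €1,640,636.80.
Operating income = contribution − fixed costs = €1,640,636.80 − €840,000 = €800,636.80.
After interest of €249,600.00, pre-tax earnings = €551,036.80.
Degree of combined leverage = contribution ÷ (EBIT − I) = €1,640,636.80 ÷ €551,036.80 = 2.9774.
EPS therefore changes by 2.9774 × (+14.4%) = +42.9%.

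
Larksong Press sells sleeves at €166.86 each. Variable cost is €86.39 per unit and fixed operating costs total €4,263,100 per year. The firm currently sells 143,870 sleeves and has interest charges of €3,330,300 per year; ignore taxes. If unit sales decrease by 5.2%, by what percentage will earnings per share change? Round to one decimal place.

-15.1%

At 143,870 units, contribution = 143,870 × €80.47 = €11,577,218.90.
Operating income = contribution − fixed costs = €11,577,218.90 − €4,263,100 = €7,314,118.90.
Interest = €3,330,300.00, so EBIT − I = €3,983,818.90.
Degree of combined leverage = contribution ÷ (EBIT − I) = €11,577,218.90 ÷ €3,983,818.90 = 2.9061.
%ΔEPS = DCL × %ΔSales = 2.9061 × -5.2% = -15.1%.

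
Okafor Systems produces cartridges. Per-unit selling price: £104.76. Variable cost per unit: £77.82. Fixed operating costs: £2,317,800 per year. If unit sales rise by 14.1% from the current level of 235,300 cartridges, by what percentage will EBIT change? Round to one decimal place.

+22.2%

At 235,300 units, contribution = 235,300 × £26.94 = £6,338,982.00.
EBIT = £6,338,982.00 − £2,317,800 = £4,021,182.00.
DOL = contribution ÷ EBIT = £6,338,982.00 ÷ £4,021,182.00 = 1.5764.
So EBIT moves 1.5764 × (+14.1%) = +22.2%.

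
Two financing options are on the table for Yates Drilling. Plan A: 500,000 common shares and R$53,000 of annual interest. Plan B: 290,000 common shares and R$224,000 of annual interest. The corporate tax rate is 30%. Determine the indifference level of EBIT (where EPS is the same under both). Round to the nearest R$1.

R$460,143

Set EPS_A = EPS_B: (EBIT − R$53,000)(1 − 0.30) ÷ 500,000 = (EBIT − R$224,000)(1 − 0.30) ÷ 290,000.
Cancelling (1 − t) and cross-multiplying: 290,000·(EBIT − 53,000) = 500,000·(EBIT − 224,000).
Solving, EBIT = (224,000·500,000 − 53,000·290,000) / (500,000 − 290,000) = 96,630,000,000 / 210,000 = 460,142.86.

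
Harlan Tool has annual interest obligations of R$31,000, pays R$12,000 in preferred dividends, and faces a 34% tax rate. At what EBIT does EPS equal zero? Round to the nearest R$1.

R$49,182

Preferred dividends are paid after tax, so their pre-tax equivalent is R$12,000 ÷ (1 − 0.34) = R$18,181.82.
Financial break-even EBIT = interest + D_p ÷ (1 − t) = R$31,000 + R$18,181.82 = R$49,181.82.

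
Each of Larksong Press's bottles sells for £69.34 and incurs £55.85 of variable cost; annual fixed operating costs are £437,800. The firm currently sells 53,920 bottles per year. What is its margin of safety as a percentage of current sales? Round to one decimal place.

39.8%

Unit CM = price − variable cost = £69.34 − £55.85 = £13.49. Break-even units = £437,800 ÷ £13.49 = 32,453.67; break-even revenue = 32,453.67 × £69.34 = £2,250,337.44.
Current sales = 53,920 × £69.34 = £3,738,812.80.
Margin of safety = (£3,738,812.80 − £2,250,337.44) ÷ £3,738,812.80 = 39.8%.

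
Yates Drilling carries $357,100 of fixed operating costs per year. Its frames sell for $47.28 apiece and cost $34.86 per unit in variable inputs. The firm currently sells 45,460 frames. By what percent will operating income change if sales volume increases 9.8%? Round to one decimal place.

+26.7%

Contribution at this volume is 45,460 × $12.42 = $564,613.20.
Subtracting fixed costs: EBIT = $564,613.20 − $357,100 = $207,513.20.
Degree of operating leverage = $564,613.20 / $207,513.20 = 2.7209.
Operating income changes by 2.7209 × +9.8% = +26.7%.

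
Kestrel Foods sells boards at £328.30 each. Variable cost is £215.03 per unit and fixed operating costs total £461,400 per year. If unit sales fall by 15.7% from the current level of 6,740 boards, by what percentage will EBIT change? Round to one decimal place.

-39.7%

Contribution at this volume is 6,740 × £113.27 = £763,439.80.
Operating income = contribution − fixed costs = £763,439.80 − £461,400 = £302,039.80.
So DOL = total CM / EBIT = £763,439.80 / £302,039.80 = 2.5276.
%ΔEBIT = DOL × %ΔSales = 2.5276 × -15.7% = -39.7%.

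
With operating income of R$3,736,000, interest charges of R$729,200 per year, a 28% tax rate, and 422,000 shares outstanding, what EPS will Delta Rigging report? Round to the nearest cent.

Interest = R$729,200.00, so EBT = R$3,736,000 − R$729,200.00 = R$3,006,800.00.
Net income = R$3,006,800.00 × (1 − 0.28) = R$2,164,896.00.
Per share: R$2,164,896.00 / 422,000 shares = R$5.13.

R$5.13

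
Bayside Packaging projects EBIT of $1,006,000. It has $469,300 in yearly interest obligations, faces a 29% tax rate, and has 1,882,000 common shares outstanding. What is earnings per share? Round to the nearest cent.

Pre-tax income = $1,006,000 − $469,300.00 = $536,700.00.
After tax at 29%: net income = $536,700.00 × 0.71 = $381,057.00.
EPS = $381,057.00 ÷ 1,882,000 = $0.20.

$0.20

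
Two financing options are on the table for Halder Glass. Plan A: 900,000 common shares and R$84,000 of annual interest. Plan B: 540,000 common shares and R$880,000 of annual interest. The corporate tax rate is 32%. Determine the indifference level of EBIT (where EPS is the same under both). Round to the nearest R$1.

R$2,074,000

At indifference, (EBIT − 84,000)(1 − t)/900,000 = (EBIT − 880,000)(1 − t)/540,000.
The (1 − t) factor cancels: (EBIT − 84,000) × 540,000 = (EBIT − 880,000) × 900,000.
Solving, EBIT = (880,000·900,000 − 84,000·540,000) / (900,000 − 540,000) = 746,640,000,000 / 360,000 = 2,074,000.00.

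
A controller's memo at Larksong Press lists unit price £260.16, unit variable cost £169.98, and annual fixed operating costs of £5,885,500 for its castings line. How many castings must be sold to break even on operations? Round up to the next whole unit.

65,264 castings

Each unit contributes £260.16 − £169.98 = £90.18.
Break-even Q = £5,885,500 / £90.18 = 65,263.92 → 65,264 castings.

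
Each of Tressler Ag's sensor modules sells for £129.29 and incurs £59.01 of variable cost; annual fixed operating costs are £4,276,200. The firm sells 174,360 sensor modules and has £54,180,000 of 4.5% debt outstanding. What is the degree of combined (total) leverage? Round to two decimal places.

2.21

At 174,360 units, contribution = 174,360 × £70.28 = £12,254,020.80.
Subtracting fixed costs: EBIT = £12,254,020.80 − £4,276,200 = £7,977,820.80. Interest = £2,438,100.00.
DOL = £12,254,020.80 ÷ £7,977,820.80 = 1.5360; DFL = £7,977,820.80 ÷ £5,539,720.80 = 1.4401.
DCL = DOL × DFL = 1.5360 × 1.4401 = 2.2120.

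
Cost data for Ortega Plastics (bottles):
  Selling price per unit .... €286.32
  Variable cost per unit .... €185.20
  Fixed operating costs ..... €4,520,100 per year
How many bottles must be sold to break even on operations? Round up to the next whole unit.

44,701 bottles

Each unit contributes €286.32 − €185.20 = €101.12.
Break-even Q = €4,520,100 / €101.12 = 44,700.36 → 44,701 bottles.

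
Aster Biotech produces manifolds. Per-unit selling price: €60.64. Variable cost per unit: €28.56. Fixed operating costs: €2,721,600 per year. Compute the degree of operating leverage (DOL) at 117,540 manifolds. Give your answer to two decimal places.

3.59

Total contribution margin = 117,540 × €32.08 = €3,770,683.20.
Operating income = contribution − fixed costs = €3,770,683.20 − €2,721,600 = €1,049,083.20.
DOL = contribution ÷ EBIT = €3,770,683.20 ÷ €1,049,083.20 = 3.5943.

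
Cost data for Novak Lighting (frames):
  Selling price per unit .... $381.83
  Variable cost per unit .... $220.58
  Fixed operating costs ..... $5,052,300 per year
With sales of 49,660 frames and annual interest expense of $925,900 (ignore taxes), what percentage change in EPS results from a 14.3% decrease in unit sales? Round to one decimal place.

-56.4%

Total contribution margin = 49,660 × $161.25 = $8,007,675.00.
Operating income = contribution − fixed costs = $8,007,675.00 − $5,052,300 = $2,955,375.00.
After interest of $925,900.00, pre-tax earnings = $2,029,475.00.
DCL = total CM / (EBIT − I) = $8,007,675.00 / $2,029,475.00 = 3.9457.
%ΔEPS = DCL × %ΔSales = 3.9457 × -14.3% = -56.4%.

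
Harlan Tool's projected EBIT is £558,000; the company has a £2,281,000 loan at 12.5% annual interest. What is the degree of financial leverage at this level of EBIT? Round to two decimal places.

2.04

Interest = £285,125.00.
DFL = EBIT ÷ (EBIT − I) = £558,000 ÷ (£558,000 − £285,125.00) = £558,000 ÷ £272,875.00 = 2.0449.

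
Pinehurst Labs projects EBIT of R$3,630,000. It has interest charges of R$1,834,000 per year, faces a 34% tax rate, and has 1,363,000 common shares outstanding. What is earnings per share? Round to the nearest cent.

R$0.87

Pre-tax income = R$3,630,000 − R$1,834,000.00 = R$1,796,000.00.
After tax at 34%: net income = R$1,796,000.00 × 0.66 = R$1,185,360.00.
Per share: R$1,185,360.00 / 1,363,000 shares = R$0.87.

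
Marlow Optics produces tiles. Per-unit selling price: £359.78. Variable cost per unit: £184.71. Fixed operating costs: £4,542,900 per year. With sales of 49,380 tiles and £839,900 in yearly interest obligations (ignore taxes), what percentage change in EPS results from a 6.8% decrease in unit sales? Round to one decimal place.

Total contribution margin = 49,380 × £175.07 = £8,644,956.60.
EBIT = £8,644,956.60 − £4,542,900 = £4,102,056.60.
Interest = £839,900.00, so EBIT − I = £3,262,156.60.
Degree of combined leverage = contribution ÷ (EBIT − I) = £8,644,956.60 ÷ £3,262,156.60 = 2.6501.
EPS therefore changes by 2.6501 × (-6.8%) = -18.0%.

-18.0%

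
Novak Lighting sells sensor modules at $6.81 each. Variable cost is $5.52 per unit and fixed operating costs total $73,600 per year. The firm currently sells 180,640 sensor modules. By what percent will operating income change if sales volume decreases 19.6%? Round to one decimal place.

Total contribution margin = 180,640 × $1.29 = $233,025.60.
EBIT = $233,025.60 − $73,600 = $159,425.60.
DOL = contribution ÷ EBIT = $233,025.60 ÷ $159,425.60 = 1.4617.
%ΔEBIT = DOL × %ΔSales = 1.4617 × -19.6% = -28.6%.

-28.6%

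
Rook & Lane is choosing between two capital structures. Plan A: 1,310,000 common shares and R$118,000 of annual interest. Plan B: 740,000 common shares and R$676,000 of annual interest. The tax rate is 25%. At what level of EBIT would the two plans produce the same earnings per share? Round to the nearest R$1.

At indifference, (EBIT − 118,000)(1 − t)/1,310,000 = (EBIT − 676,000)(1 − t)/740,000.
The (1 − t) factor cancels: (EBIT − 118,000) × 740,000 = (EBIT − 676,000) × 1,310,000.
Solving, EBIT = (676,000·1,310,000 − 118,000·740,000) / (1,310,000 − 740,000) = 798,240,000,000 / 570,000 = 1,400,421.05.

R$1,400,421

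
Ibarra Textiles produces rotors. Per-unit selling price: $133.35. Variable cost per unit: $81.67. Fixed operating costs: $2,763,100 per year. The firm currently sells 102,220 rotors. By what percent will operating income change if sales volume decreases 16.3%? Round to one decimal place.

-34.2%

At 102,220 units, contribution = 102,220 × $51.68 = $5,282,729.60.
EBIT = $5,282,729.60 − $2,763,100 = $2,519,629.60.
Degree of operating leverage = $5,282,729.60 / $2,519,629.60 = 2.0966.
So EBIT moves 2.0966 × (-16.3%) = -34.2%.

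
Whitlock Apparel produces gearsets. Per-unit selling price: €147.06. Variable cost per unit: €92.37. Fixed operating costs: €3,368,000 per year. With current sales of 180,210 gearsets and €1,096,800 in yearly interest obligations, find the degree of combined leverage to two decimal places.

Contribution at this volume is 180,210 × €54.69 = €9,855,684.90.
Subtracting fixed costs: EBIT = €9,855,684.90 − €3,368,000 = €6,487,684.90. Interest = €1,096,800.00.
DOL = €9,855,684.90 ÷ €6,487,684.90 = 1.5191; DFL = €6,487,684.90 ÷ €5,390,884.90 = 1.2035.
Combined leverage = 1.5191 × 1.2035 = 1.8282.

1.83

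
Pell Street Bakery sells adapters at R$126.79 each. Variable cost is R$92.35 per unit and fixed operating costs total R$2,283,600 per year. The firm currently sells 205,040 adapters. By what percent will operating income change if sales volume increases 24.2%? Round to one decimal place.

Total contribution margin = 205,040 × R$34.44 = R$7,061,577.60.
EBIT = R$7,061,577.60 − R$2,283,600 = R$4,777,977.60.
So DOL = total CM / EBIT = R$7,061,577.60 / R$4,777,977.60 = 1.4779.
So EBIT moves 1.4779 × (+24.2%) = +35.8%.

+35.8%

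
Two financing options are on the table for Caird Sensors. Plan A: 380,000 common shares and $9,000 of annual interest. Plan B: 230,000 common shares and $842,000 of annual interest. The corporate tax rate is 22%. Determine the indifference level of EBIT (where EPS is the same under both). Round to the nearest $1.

$2,119,267

At indifference, (EBIT − 9,000)(1 − t)/380,000 = (EBIT − 842,000)(1 − t)/230,000.
The (1 − t) factor cancels: (EBIT − 9,000) × 230,000 = (EBIT − 842,000) × 380,000.
EBIT × (380,000 − 230,000) = 842,000 × 380,000 − 9,000 × 230,000 = 317,890,000,000, so EBIT = 317,890,000,000 ÷ 150,000 = 2,119,266.67.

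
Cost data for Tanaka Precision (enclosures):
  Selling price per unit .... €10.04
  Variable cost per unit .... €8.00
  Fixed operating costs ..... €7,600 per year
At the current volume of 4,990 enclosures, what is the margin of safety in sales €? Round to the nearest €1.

€12,696

Contribution margin per unit = €10.04 − €8.00 = €2.04. Break-even units = €7,600 ÷ €2.04 = 3,725.49; break-even revenue = 3,725.49 × €10.04 = €37,403.92.
Current sales = 4,990 × €10.04 = €50,099.60.
Margin of safety = €50,099.60 − €37,403.92 = €12,696.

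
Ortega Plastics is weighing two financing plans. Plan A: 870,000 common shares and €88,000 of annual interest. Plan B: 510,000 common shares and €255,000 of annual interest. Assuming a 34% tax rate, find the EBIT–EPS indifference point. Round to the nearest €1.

At indifference, (EBIT − 88,000)(1 − t)/870,000 = (EBIT − 255,000)(1 − t)/510,000.
Cancelling (1 − t) and cross-multiplying: 510,000·(EBIT − 88,000) = 870,000·(EBIT − 255,000).
EBIT × (870,000 − 510,000) = 255,000 × 870,000 − 88,000 × 510,000 = 176,970,000,000, so EBIT = 176,970,000,000 ÷ 360,000 = 491,583.33.

€491,583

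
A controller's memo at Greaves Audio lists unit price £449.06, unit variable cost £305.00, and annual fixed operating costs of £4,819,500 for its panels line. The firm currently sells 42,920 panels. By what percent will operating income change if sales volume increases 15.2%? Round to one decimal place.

+68.9%

Contribution at this volume is 42,920 × £144.06 = £6,183,055.20.
Operating income = contribution − fixed costs = £6,183,055.20 − £4,819,500 = £1,363,555.20.
DOL = contribution ÷ EBIT = £6,183,055.20 ÷ £1,363,555.20 = 4.5345.
So EBIT moves 4.5345 × (+15.2%) = +68.9%.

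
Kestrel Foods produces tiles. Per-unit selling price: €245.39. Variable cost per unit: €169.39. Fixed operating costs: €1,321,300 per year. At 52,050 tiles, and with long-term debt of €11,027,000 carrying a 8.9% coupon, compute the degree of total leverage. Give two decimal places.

Contribution at this volume is 52,050 × €76.00 = €3,955,800.00.
EBIT = €3,955,800.00 − €1,321,300 = €2,634,500.00. Interest = €981,403.00.
DOL = €3,955,800.00 ÷ €2,634,500.00 = 1.5015; DFL = €2,634,500.00 ÷ €1,653,097.00 = 1.5937.
Combined leverage = 1.5015 × 1.5937 = 2.3929.

2.39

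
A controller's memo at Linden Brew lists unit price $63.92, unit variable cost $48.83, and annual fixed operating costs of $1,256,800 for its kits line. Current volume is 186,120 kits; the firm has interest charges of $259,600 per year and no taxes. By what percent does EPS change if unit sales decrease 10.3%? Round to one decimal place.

Contribution at this volume is 186,120 × $15.09 = $2,808,550.80.
Subtracting fixed costs: EBIT = $2,808,550.80 − $1,256,800 = $1,551,750.80.
After interest of $259,600.00, pre-tax earnings = $1,292,150.80.
Degree of combined leverage = contribution ÷ (EBIT − I) = $2,808,550.80 ÷ $1,292,150.80 = 2.1735.
EPS therefore changes by 2.1735 × (-10.3%) = -22.4%.

-22.4%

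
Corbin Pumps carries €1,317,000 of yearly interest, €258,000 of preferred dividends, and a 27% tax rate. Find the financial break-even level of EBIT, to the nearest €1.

€1,670,425

Preferred dividends are paid after tax, so their pre-tax equivalent is €258,000 ÷ (1 − 0.27) = €353,424.66.
EPS = 0 when EBIT covers interest plus the pre-tax preferred burden: €1,317,000 + €353,424.66 = €1,670,424.66.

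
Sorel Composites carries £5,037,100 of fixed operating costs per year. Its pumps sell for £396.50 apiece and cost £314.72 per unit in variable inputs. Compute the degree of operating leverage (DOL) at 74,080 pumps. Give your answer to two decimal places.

5.93

Contribution at this volume is 74,080 × £81.78 = £6,058,262.40.
Subtracting fixed costs: EBIT = £6,058,262.40 − £5,037,100 = £1,021,162.40.
Degree of operating leverage = £6,058,262.40 / £1,021,162.40 = 5.9327.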